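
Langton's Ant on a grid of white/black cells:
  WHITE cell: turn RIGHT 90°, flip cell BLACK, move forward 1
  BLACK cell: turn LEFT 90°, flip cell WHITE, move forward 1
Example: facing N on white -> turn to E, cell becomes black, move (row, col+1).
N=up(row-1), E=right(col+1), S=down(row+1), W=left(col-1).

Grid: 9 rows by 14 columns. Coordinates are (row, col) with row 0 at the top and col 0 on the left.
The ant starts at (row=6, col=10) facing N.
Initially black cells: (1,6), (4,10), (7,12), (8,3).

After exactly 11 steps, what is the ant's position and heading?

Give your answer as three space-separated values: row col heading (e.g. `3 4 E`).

Answer: 7 8 W

Derivation:
Step 1: on WHITE (6,10): turn R to E, flip to black, move to (6,11). |black|=5
Step 2: on WHITE (6,11): turn R to S, flip to black, move to (7,11). |black|=6
Step 3: on WHITE (7,11): turn R to W, flip to black, move to (7,10). |black|=7
Step 4: on WHITE (7,10): turn R to N, flip to black, move to (6,10). |black|=8
Step 5: on BLACK (6,10): turn L to W, flip to white, move to (6,9). |black|=7
Step 6: on WHITE (6,9): turn R to N, flip to black, move to (5,9). |black|=8
Step 7: on WHITE (5,9): turn R to E, flip to black, move to (5,10). |black|=9
Step 8: on WHITE (5,10): turn R to S, flip to black, move to (6,10). |black|=10
Step 9: on WHITE (6,10): turn R to W, flip to black, move to (6,9). |black|=11
Step 10: on BLACK (6,9): turn L to S, flip to white, move to (7,9). |black|=10
Step 11: on WHITE (7,9): turn R to W, flip to black, move to (7,8). |black|=11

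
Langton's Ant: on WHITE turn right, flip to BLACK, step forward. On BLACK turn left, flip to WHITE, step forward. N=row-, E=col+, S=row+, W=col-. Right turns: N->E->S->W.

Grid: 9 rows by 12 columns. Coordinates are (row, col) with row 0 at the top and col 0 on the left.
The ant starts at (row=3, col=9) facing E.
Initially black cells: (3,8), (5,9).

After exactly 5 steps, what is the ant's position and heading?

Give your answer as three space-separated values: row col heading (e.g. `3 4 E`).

Step 1: on WHITE (3,9): turn R to S, flip to black, move to (4,9). |black|=3
Step 2: on WHITE (4,9): turn R to W, flip to black, move to (4,8). |black|=4
Step 3: on WHITE (4,8): turn R to N, flip to black, move to (3,8). |black|=5
Step 4: on BLACK (3,8): turn L to W, flip to white, move to (3,7). |black|=4
Step 5: on WHITE (3,7): turn R to N, flip to black, move to (2,7). |black|=5

Answer: 2 7 N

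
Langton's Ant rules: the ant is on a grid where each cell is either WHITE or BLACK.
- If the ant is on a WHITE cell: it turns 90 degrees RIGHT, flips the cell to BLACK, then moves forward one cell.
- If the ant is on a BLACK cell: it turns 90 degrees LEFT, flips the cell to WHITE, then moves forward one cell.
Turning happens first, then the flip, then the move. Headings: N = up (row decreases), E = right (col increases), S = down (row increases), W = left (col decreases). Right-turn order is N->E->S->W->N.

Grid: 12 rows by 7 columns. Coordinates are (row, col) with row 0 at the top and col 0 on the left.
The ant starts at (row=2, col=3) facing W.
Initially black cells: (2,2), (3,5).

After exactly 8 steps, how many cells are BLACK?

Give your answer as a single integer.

Step 1: on WHITE (2,3): turn R to N, flip to black, move to (1,3). |black|=3
Step 2: on WHITE (1,3): turn R to E, flip to black, move to (1,4). |black|=4
Step 3: on WHITE (1,4): turn R to S, flip to black, move to (2,4). |black|=5
Step 4: on WHITE (2,4): turn R to W, flip to black, move to (2,3). |black|=6
Step 5: on BLACK (2,3): turn L to S, flip to white, move to (3,3). |black|=5
Step 6: on WHITE (3,3): turn R to W, flip to black, move to (3,2). |black|=6
Step 7: on WHITE (3,2): turn R to N, flip to black, move to (2,2). |black|=7
Step 8: on BLACK (2,2): turn L to W, flip to white, move to (2,1). |black|=6

Answer: 6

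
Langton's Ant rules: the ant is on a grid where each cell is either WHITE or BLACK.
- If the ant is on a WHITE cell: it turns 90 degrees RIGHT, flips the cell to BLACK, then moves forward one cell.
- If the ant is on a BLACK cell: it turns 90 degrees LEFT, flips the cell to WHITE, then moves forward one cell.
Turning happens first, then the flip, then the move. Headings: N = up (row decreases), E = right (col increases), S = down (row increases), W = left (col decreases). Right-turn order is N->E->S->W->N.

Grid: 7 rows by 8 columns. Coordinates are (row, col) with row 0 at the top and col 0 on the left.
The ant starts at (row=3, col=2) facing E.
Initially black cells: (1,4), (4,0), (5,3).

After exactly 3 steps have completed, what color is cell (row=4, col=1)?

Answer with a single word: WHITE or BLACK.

Step 1: on WHITE (3,2): turn R to S, flip to black, move to (4,2). |black|=4
Step 2: on WHITE (4,2): turn R to W, flip to black, move to (4,1). |black|=5
Step 3: on WHITE (4,1): turn R to N, flip to black, move to (3,1). |black|=6

Answer: BLACK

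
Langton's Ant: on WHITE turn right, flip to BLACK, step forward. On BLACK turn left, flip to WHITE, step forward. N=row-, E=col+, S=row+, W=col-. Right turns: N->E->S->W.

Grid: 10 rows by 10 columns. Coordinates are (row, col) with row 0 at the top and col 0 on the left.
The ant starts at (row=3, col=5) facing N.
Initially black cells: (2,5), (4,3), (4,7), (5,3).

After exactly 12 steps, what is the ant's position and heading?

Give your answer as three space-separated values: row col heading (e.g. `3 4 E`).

Step 1: on WHITE (3,5): turn R to E, flip to black, move to (3,6). |black|=5
Step 2: on WHITE (3,6): turn R to S, flip to black, move to (4,6). |black|=6
Step 3: on WHITE (4,6): turn R to W, flip to black, move to (4,5). |black|=7
Step 4: on WHITE (4,5): turn R to N, flip to black, move to (3,5). |black|=8
Step 5: on BLACK (3,5): turn L to W, flip to white, move to (3,4). |black|=7
Step 6: on WHITE (3,4): turn R to N, flip to black, move to (2,4). |black|=8
Step 7: on WHITE (2,4): turn R to E, flip to black, move to (2,5). |black|=9
Step 8: on BLACK (2,5): turn L to N, flip to white, move to (1,5). |black|=8
Step 9: on WHITE (1,5): turn R to E, flip to black, move to (1,6). |black|=9
Step 10: on WHITE (1,6): turn R to S, flip to black, move to (2,6). |black|=10
Step 11: on WHITE (2,6): turn R to W, flip to black, move to (2,5). |black|=11
Step 12: on WHITE (2,5): turn R to N, flip to black, move to (1,5). |black|=12

Answer: 1 5 N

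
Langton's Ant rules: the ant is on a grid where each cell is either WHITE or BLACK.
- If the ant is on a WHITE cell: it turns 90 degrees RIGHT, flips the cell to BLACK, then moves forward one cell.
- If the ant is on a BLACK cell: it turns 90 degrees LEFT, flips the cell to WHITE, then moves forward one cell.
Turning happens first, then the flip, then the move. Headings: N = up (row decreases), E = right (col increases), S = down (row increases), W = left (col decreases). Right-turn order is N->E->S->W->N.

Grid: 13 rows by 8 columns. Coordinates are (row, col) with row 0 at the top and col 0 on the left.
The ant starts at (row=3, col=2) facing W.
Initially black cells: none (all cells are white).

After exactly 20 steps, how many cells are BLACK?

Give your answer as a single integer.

Step 1: on WHITE (3,2): turn R to N, flip to black, move to (2,2). |black|=1
Step 2: on WHITE (2,2): turn R to E, flip to black, move to (2,3). |black|=2
Step 3: on WHITE (2,3): turn R to S, flip to black, move to (3,3). |black|=3
Step 4: on WHITE (3,3): turn R to W, flip to black, move to (3,2). |black|=4
Step 5: on BLACK (3,2): turn L to S, flip to white, move to (4,2). |black|=3
Step 6: on WHITE (4,2): turn R to W, flip to black, move to (4,1). |black|=4
Step 7: on WHITE (4,1): turn R to N, flip to black, move to (3,1). |black|=5
Step 8: on WHITE (3,1): turn R to E, flip to black, move to (3,2). |black|=6
Step 9: on WHITE (3,2): turn R to S, flip to black, move to (4,2). |black|=7
Step 10: on BLACK (4,2): turn L to E, flip to white, move to (4,3). |black|=6
Step 11: on WHITE (4,3): turn R to S, flip to black, move to (5,3). |black|=7
Step 12: on WHITE (5,3): turn R to W, flip to black, move to (5,2). |black|=8
Step 13: on WHITE (5,2): turn R to N, flip to black, move to (4,2). |black|=9
Step 14: on WHITE (4,2): turn R to E, flip to black, move to (4,3). |black|=10
Step 15: on BLACK (4,3): turn L to N, flip to white, move to (3,3). |black|=9
Step 16: on BLACK (3,3): turn L to W, flip to white, move to (3,2). |black|=8
Step 17: on BLACK (3,2): turn L to S, flip to white, move to (4,2). |black|=7
Step 18: on BLACK (4,2): turn L to E, flip to white, move to (4,3). |black|=6
Step 19: on WHITE (4,3): turn R to S, flip to black, move to (5,3). |black|=7
Step 20: on BLACK (5,3): turn L to E, flip to white, move to (5,4). |black|=6

Answer: 6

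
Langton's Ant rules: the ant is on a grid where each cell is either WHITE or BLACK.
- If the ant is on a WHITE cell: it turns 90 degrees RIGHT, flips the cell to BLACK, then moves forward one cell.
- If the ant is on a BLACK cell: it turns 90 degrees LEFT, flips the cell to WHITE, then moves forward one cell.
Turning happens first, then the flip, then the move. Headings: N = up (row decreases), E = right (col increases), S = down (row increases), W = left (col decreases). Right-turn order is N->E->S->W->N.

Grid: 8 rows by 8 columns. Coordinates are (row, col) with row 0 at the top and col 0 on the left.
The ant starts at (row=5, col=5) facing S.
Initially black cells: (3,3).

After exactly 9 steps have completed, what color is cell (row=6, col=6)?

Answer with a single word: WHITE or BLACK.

Answer: BLACK

Derivation:
Step 1: on WHITE (5,5): turn R to W, flip to black, move to (5,4). |black|=2
Step 2: on WHITE (5,4): turn R to N, flip to black, move to (4,4). |black|=3
Step 3: on WHITE (4,4): turn R to E, flip to black, move to (4,5). |black|=4
Step 4: on WHITE (4,5): turn R to S, flip to black, move to (5,5). |black|=5
Step 5: on BLACK (5,5): turn L to E, flip to white, move to (5,6). |black|=4
Step 6: on WHITE (5,6): turn R to S, flip to black, move to (6,6). |black|=5
Step 7: on WHITE (6,6): turn R to W, flip to black, move to (6,5). |black|=6
Step 8: on WHITE (6,5): turn R to N, flip to black, move to (5,5). |black|=7
Step 9: on WHITE (5,5): turn R to E, flip to black, move to (5,6). |black|=8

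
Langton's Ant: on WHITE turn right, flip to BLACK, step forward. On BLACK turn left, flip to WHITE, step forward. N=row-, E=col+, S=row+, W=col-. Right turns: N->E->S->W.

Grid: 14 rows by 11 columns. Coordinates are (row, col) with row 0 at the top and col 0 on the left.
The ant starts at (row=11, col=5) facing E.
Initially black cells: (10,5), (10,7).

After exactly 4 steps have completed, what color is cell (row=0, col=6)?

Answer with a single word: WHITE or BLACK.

Answer: WHITE

Derivation:
Step 1: on WHITE (11,5): turn R to S, flip to black, move to (12,5). |black|=3
Step 2: on WHITE (12,5): turn R to W, flip to black, move to (12,4). |black|=4
Step 3: on WHITE (12,4): turn R to N, flip to black, move to (11,4). |black|=5
Step 4: on WHITE (11,4): turn R to E, flip to black, move to (11,5). |black|=6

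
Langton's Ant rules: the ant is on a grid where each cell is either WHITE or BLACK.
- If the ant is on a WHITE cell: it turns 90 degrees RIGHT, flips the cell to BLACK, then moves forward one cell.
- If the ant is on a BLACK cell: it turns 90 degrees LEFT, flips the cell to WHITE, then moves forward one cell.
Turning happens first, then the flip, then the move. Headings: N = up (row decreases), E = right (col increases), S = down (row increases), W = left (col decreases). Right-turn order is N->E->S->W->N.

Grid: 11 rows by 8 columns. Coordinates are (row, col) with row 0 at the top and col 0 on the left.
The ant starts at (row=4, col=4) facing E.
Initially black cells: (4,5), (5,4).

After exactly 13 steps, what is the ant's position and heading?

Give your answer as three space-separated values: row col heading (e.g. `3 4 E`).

Answer: 7 6 S

Derivation:
Step 1: on WHITE (4,4): turn R to S, flip to black, move to (5,4). |black|=3
Step 2: on BLACK (5,4): turn L to E, flip to white, move to (5,5). |black|=2
Step 3: on WHITE (5,5): turn R to S, flip to black, move to (6,5). |black|=3
Step 4: on WHITE (6,5): turn R to W, flip to black, move to (6,4). |black|=4
Step 5: on WHITE (6,4): turn R to N, flip to black, move to (5,4). |black|=5
Step 6: on WHITE (5,4): turn R to E, flip to black, move to (5,5). |black|=6
Step 7: on BLACK (5,5): turn L to N, flip to white, move to (4,5). |black|=5
Step 8: on BLACK (4,5): turn L to W, flip to white, move to (4,4). |black|=4
Step 9: on BLACK (4,4): turn L to S, flip to white, move to (5,4). |black|=3
Step 10: on BLACK (5,4): turn L to E, flip to white, move to (5,5). |black|=2
Step 11: on WHITE (5,5): turn R to S, flip to black, move to (6,5). |black|=3
Step 12: on BLACK (6,5): turn L to E, flip to white, move to (6,6). |black|=2
Step 13: on WHITE (6,6): turn R to S, flip to black, move to (7,6). |black|=3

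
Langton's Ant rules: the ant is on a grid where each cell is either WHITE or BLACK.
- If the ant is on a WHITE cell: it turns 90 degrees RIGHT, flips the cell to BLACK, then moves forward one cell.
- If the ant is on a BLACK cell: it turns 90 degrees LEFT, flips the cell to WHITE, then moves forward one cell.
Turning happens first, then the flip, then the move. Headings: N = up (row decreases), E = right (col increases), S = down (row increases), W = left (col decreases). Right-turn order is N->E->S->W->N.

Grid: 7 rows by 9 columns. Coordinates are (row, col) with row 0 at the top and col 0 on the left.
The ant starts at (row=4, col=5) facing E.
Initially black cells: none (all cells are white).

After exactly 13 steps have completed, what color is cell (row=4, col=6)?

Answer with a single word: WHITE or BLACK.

Answer: BLACK

Derivation:
Step 1: on WHITE (4,5): turn R to S, flip to black, move to (5,5). |black|=1
Step 2: on WHITE (5,5): turn R to W, flip to black, move to (5,4). |black|=2
Step 3: on WHITE (5,4): turn R to N, flip to black, move to (4,4). |black|=3
Step 4: on WHITE (4,4): turn R to E, flip to black, move to (4,5). |black|=4
Step 5: on BLACK (4,5): turn L to N, flip to white, move to (3,5). |black|=3
Step 6: on WHITE (3,5): turn R to E, flip to black, move to (3,6). |black|=4
Step 7: on WHITE (3,6): turn R to S, flip to black, move to (4,6). |black|=5
Step 8: on WHITE (4,6): turn R to W, flip to black, move to (4,5). |black|=6
Step 9: on WHITE (4,5): turn R to N, flip to black, move to (3,5). |black|=7
Step 10: on BLACK (3,5): turn L to W, flip to white, move to (3,4). |black|=6
Step 11: on WHITE (3,4): turn R to N, flip to black, move to (2,4). |black|=7
Step 12: on WHITE (2,4): turn R to E, flip to black, move to (2,5). |black|=8
Step 13: on WHITE (2,5): turn R to S, flip to black, move to (3,5). |black|=9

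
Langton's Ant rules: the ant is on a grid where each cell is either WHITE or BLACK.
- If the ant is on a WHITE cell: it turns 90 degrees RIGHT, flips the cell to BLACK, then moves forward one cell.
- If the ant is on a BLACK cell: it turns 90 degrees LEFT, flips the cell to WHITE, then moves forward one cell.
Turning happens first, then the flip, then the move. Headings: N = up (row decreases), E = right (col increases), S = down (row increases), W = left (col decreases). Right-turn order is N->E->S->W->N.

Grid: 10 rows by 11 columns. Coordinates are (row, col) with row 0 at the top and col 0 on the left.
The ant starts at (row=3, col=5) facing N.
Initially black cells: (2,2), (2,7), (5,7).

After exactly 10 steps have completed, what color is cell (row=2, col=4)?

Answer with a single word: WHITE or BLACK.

Step 1: on WHITE (3,5): turn R to E, flip to black, move to (3,6). |black|=4
Step 2: on WHITE (3,6): turn R to S, flip to black, move to (4,6). |black|=5
Step 3: on WHITE (4,6): turn R to W, flip to black, move to (4,5). |black|=6
Step 4: on WHITE (4,5): turn R to N, flip to black, move to (3,5). |black|=7
Step 5: on BLACK (3,5): turn L to W, flip to white, move to (3,4). |black|=6
Step 6: on WHITE (3,4): turn R to N, flip to black, move to (2,4). |black|=7
Step 7: on WHITE (2,4): turn R to E, flip to black, move to (2,5). |black|=8
Step 8: on WHITE (2,5): turn R to S, flip to black, move to (3,5). |black|=9
Step 9: on WHITE (3,5): turn R to W, flip to black, move to (3,4). |black|=10
Step 10: on BLACK (3,4): turn L to S, flip to white, move to (4,4). |black|=9

Answer: BLACK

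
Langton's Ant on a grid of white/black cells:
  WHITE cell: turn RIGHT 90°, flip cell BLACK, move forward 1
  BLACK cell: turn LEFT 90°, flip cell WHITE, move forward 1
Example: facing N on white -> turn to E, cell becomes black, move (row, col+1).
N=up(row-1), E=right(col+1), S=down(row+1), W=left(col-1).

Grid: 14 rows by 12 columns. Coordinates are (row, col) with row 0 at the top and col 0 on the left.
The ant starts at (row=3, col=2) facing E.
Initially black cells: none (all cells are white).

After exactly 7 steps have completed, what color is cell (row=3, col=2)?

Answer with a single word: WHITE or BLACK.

Answer: WHITE

Derivation:
Step 1: on WHITE (3,2): turn R to S, flip to black, move to (4,2). |black|=1
Step 2: on WHITE (4,2): turn R to W, flip to black, move to (4,1). |black|=2
Step 3: on WHITE (4,1): turn R to N, flip to black, move to (3,1). |black|=3
Step 4: on WHITE (3,1): turn R to E, flip to black, move to (3,2). |black|=4
Step 5: on BLACK (3,2): turn L to N, flip to white, move to (2,2). |black|=3
Step 6: on WHITE (2,2): turn R to E, flip to black, move to (2,3). |black|=4
Step 7: on WHITE (2,3): turn R to S, flip to black, move to (3,3). |black|=5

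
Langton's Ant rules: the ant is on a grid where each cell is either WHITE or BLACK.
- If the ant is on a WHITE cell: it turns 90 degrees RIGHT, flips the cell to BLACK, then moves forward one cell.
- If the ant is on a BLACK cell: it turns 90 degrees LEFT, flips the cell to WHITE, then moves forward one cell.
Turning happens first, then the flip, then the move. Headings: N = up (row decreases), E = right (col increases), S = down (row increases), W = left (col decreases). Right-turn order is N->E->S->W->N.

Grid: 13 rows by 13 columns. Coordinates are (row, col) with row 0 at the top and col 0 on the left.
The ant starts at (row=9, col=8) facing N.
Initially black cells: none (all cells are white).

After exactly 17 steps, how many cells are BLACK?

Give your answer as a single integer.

Answer: 7

Derivation:
Step 1: on WHITE (9,8): turn R to E, flip to black, move to (9,9). |black|=1
Step 2: on WHITE (9,9): turn R to S, flip to black, move to (10,9). |black|=2
Step 3: on WHITE (10,9): turn R to W, flip to black, move to (10,8). |black|=3
Step 4: on WHITE (10,8): turn R to N, flip to black, move to (9,8). |black|=4
Step 5: on BLACK (9,8): turn L to W, flip to white, move to (9,7). |black|=3
Step 6: on WHITE (9,7): turn R to N, flip to black, move to (8,7). |black|=4
Step 7: on WHITE (8,7): turn R to E, flip to black, move to (8,8). |black|=5
Step 8: on WHITE (8,8): turn R to S, flip to black, move to (9,8). |black|=6
Step 9: on WHITE (9,8): turn R to W, flip to black, move to (9,7). |black|=7
Step 10: on BLACK (9,7): turn L to S, flip to white, move to (10,7). |black|=6
Step 11: on WHITE (10,7): turn R to W, flip to black, move to (10,6). |black|=7
Step 12: on WHITE (10,6): turn R to N, flip to black, move to (9,6). |black|=8
Step 13: on WHITE (9,6): turn R to E, flip to black, move to (9,7). |black|=9
Step 14: on WHITE (9,7): turn R to S, flip to black, move to (10,7). |black|=10
Step 15: on BLACK (10,7): turn L to E, flip to white, move to (10,8). |black|=9
Step 16: on BLACK (10,8): turn L to N, flip to white, move to (9,8). |black|=8
Step 17: on BLACK (9,8): turn L to W, flip to white, move to (9,7). |black|=7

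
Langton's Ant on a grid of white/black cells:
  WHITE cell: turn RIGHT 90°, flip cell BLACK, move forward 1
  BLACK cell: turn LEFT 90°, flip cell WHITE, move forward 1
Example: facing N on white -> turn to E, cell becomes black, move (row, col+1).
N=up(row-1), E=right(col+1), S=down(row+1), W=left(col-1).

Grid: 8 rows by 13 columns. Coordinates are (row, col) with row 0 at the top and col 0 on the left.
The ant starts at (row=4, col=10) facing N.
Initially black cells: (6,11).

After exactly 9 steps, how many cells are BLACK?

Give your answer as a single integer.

Step 1: on WHITE (4,10): turn R to E, flip to black, move to (4,11). |black|=2
Step 2: on WHITE (4,11): turn R to S, flip to black, move to (5,11). |black|=3
Step 3: on WHITE (5,11): turn R to W, flip to black, move to (5,10). |black|=4
Step 4: on WHITE (5,10): turn R to N, flip to black, move to (4,10). |black|=5
Step 5: on BLACK (4,10): turn L to W, flip to white, move to (4,9). |black|=4
Step 6: on WHITE (4,9): turn R to N, flip to black, move to (3,9). |black|=5
Step 7: on WHITE (3,9): turn R to E, flip to black, move to (3,10). |black|=6
Step 8: on WHITE (3,10): turn R to S, flip to black, move to (4,10). |black|=7
Step 9: on WHITE (4,10): turn R to W, flip to black, move to (4,9). |black|=8

Answer: 8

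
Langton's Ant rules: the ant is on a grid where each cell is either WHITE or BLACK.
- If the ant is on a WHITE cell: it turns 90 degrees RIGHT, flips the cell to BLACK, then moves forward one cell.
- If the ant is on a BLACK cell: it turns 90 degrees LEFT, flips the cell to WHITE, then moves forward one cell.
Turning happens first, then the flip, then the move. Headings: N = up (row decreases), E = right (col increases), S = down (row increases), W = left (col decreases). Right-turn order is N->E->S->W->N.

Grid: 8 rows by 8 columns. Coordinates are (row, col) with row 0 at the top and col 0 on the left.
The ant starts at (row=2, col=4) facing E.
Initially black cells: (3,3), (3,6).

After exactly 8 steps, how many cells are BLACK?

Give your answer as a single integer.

Answer: 6

Derivation:
Step 1: on WHITE (2,4): turn R to S, flip to black, move to (3,4). |black|=3
Step 2: on WHITE (3,4): turn R to W, flip to black, move to (3,3). |black|=4
Step 3: on BLACK (3,3): turn L to S, flip to white, move to (4,3). |black|=3
Step 4: on WHITE (4,3): turn R to W, flip to black, move to (4,2). |black|=4
Step 5: on WHITE (4,2): turn R to N, flip to black, move to (3,2). |black|=5
Step 6: on WHITE (3,2): turn R to E, flip to black, move to (3,3). |black|=6
Step 7: on WHITE (3,3): turn R to S, flip to black, move to (4,3). |black|=7
Step 8: on BLACK (4,3): turn L to E, flip to white, move to (4,4). |black|=6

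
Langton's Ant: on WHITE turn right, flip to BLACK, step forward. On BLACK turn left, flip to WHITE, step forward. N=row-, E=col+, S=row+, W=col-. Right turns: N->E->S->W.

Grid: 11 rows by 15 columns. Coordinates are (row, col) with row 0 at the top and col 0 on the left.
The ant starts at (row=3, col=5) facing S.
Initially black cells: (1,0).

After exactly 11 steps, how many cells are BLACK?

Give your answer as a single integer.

Answer: 8

Derivation:
Step 1: on WHITE (3,5): turn R to W, flip to black, move to (3,4). |black|=2
Step 2: on WHITE (3,4): turn R to N, flip to black, move to (2,4). |black|=3
Step 3: on WHITE (2,4): turn R to E, flip to black, move to (2,5). |black|=4
Step 4: on WHITE (2,5): turn R to S, flip to black, move to (3,5). |black|=5
Step 5: on BLACK (3,5): turn L to E, flip to white, move to (3,6). |black|=4
Step 6: on WHITE (3,6): turn R to S, flip to black, move to (4,6). |black|=5
Step 7: on WHITE (4,6): turn R to W, flip to black, move to (4,5). |black|=6
Step 8: on WHITE (4,5): turn R to N, flip to black, move to (3,5). |black|=7
Step 9: on WHITE (3,5): turn R to E, flip to black, move to (3,6). |black|=8
Step 10: on BLACK (3,6): turn L to N, flip to white, move to (2,6). |black|=7
Step 11: on WHITE (2,6): turn R to E, flip to black, move to (2,7). |black|=8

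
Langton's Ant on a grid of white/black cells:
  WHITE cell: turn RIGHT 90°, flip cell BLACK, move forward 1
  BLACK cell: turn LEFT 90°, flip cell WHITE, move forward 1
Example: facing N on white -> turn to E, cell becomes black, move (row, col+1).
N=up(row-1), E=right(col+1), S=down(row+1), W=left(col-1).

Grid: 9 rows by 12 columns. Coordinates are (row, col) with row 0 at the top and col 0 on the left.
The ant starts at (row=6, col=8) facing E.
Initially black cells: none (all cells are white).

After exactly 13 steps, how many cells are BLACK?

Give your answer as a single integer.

Step 1: on WHITE (6,8): turn R to S, flip to black, move to (7,8). |black|=1
Step 2: on WHITE (7,8): turn R to W, flip to black, move to (7,7). |black|=2
Step 3: on WHITE (7,7): turn R to N, flip to black, move to (6,7). |black|=3
Step 4: on WHITE (6,7): turn R to E, flip to black, move to (6,8). |black|=4
Step 5: on BLACK (6,8): turn L to N, flip to white, move to (5,8). |black|=3
Step 6: on WHITE (5,8): turn R to E, flip to black, move to (5,9). |black|=4
Step 7: on WHITE (5,9): turn R to S, flip to black, move to (6,9). |black|=5
Step 8: on WHITE (6,9): turn R to W, flip to black, move to (6,8). |black|=6
Step 9: on WHITE (6,8): turn R to N, flip to black, move to (5,8). |black|=7
Step 10: on BLACK (5,8): turn L to W, flip to white, move to (5,7). |black|=6
Step 11: on WHITE (5,7): turn R to N, flip to black, move to (4,7). |black|=7
Step 12: on WHITE (4,7): turn R to E, flip to black, move to (4,8). |black|=8
Step 13: on WHITE (4,8): turn R to S, flip to black, move to (5,8). |black|=9

Answer: 9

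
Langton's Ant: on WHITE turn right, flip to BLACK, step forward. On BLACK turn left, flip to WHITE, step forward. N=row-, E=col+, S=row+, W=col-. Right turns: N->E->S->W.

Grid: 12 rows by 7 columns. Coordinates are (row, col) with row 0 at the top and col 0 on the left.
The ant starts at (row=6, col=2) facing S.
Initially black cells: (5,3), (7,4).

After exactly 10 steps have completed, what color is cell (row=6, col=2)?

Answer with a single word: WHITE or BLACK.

Answer: BLACK

Derivation:
Step 1: on WHITE (6,2): turn R to W, flip to black, move to (6,1). |black|=3
Step 2: on WHITE (6,1): turn R to N, flip to black, move to (5,1). |black|=4
Step 3: on WHITE (5,1): turn R to E, flip to black, move to (5,2). |black|=5
Step 4: on WHITE (5,2): turn R to S, flip to black, move to (6,2). |black|=6
Step 5: on BLACK (6,2): turn L to E, flip to white, move to (6,3). |black|=5
Step 6: on WHITE (6,3): turn R to S, flip to black, move to (7,3). |black|=6
Step 7: on WHITE (7,3): turn R to W, flip to black, move to (7,2). |black|=7
Step 8: on WHITE (7,2): turn R to N, flip to black, move to (6,2). |black|=8
Step 9: on WHITE (6,2): turn R to E, flip to black, move to (6,3). |black|=9
Step 10: on BLACK (6,3): turn L to N, flip to white, move to (5,3). |black|=8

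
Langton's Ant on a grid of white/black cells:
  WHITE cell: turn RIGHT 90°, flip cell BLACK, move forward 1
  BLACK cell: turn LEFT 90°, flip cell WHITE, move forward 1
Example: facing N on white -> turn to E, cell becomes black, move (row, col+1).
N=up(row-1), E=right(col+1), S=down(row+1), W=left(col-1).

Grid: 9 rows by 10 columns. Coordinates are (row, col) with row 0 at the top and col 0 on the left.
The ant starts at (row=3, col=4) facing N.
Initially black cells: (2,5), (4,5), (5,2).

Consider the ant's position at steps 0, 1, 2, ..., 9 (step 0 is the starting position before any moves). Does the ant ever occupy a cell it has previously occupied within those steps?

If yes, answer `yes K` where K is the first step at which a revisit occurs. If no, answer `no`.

Answer: yes 6

Derivation:
Step 1: on WHITE (3,4): turn R to E, flip to black, move to (3,5). |black|=4 — new cell
Step 2: on WHITE (3,5): turn R to S, flip to black, move to (4,5). |black|=5 — new cell
Step 3: on BLACK (4,5): turn L to E, flip to white, move to (4,6). |black|=4 — new cell
Step 4: on WHITE (4,6): turn R to S, flip to black, move to (5,6). |black|=5 — new cell
Step 5: on WHITE (5,6): turn R to W, flip to black, move to (5,5). |black|=6 — new cell
Step 6: on WHITE (5,5): turn R to N, flip to black, move to (4,5). |black|=7 — REVISIT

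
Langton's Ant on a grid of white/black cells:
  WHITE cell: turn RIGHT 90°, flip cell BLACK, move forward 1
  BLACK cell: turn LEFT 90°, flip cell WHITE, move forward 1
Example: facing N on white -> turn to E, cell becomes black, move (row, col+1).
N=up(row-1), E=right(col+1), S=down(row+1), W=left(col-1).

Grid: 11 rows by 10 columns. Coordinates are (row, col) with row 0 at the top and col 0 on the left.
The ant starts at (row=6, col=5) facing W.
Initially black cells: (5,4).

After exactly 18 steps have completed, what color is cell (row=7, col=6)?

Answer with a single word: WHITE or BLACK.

Answer: WHITE

Derivation:
Step 1: on WHITE (6,5): turn R to N, flip to black, move to (5,5). |black|=2
Step 2: on WHITE (5,5): turn R to E, flip to black, move to (5,6). |black|=3
Step 3: on WHITE (5,6): turn R to S, flip to black, move to (6,6). |black|=4
Step 4: on WHITE (6,6): turn R to W, flip to black, move to (6,5). |black|=5
Step 5: on BLACK (6,5): turn L to S, flip to white, move to (7,5). |black|=4
Step 6: on WHITE (7,5): turn R to W, flip to black, move to (7,4). |black|=5
Step 7: on WHITE (7,4): turn R to N, flip to black, move to (6,4). |black|=6
Step 8: on WHITE (6,4): turn R to E, flip to black, move to (6,5). |black|=7
Step 9: on WHITE (6,5): turn R to S, flip to black, move to (7,5). |black|=8
Step 10: on BLACK (7,5): turn L to E, flip to white, move to (7,6). |black|=7
Step 11: on WHITE (7,6): turn R to S, flip to black, move to (8,6). |black|=8
Step 12: on WHITE (8,6): turn R to W, flip to black, move to (8,5). |black|=9
Step 13: on WHITE (8,5): turn R to N, flip to black, move to (7,5). |black|=10
Step 14: on WHITE (7,5): turn R to E, flip to black, move to (7,6). |black|=11
Step 15: on BLACK (7,6): turn L to N, flip to white, move to (6,6). |black|=10
Step 16: on BLACK (6,6): turn L to W, flip to white, move to (6,5). |black|=9
Step 17: on BLACK (6,5): turn L to S, flip to white, move to (7,5). |black|=8
Step 18: on BLACK (7,5): turn L to E, flip to white, move to (7,6). |black|=7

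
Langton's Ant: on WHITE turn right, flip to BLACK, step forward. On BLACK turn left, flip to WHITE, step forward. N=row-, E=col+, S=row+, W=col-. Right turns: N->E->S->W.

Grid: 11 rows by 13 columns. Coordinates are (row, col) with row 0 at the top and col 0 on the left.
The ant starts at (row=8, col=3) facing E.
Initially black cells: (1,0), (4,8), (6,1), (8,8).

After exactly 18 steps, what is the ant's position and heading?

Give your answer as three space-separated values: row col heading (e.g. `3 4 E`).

Answer: 7 2 W

Derivation:
Step 1: on WHITE (8,3): turn R to S, flip to black, move to (9,3). |black|=5
Step 2: on WHITE (9,3): turn R to W, flip to black, move to (9,2). |black|=6
Step 3: on WHITE (9,2): turn R to N, flip to black, move to (8,2). |black|=7
Step 4: on WHITE (8,2): turn R to E, flip to black, move to (8,3). |black|=8
Step 5: on BLACK (8,3): turn L to N, flip to white, move to (7,3). |black|=7
Step 6: on WHITE (7,3): turn R to E, flip to black, move to (7,4). |black|=8
Step 7: on WHITE (7,4): turn R to S, flip to black, move to (8,4). |black|=9
Step 8: on WHITE (8,4): turn R to W, flip to black, move to (8,3). |black|=10
Step 9: on WHITE (8,3): turn R to N, flip to black, move to (7,3). |black|=11
Step 10: on BLACK (7,3): turn L to W, flip to white, move to (7,2). |black|=10
Step 11: on WHITE (7,2): turn R to N, flip to black, move to (6,2). |black|=11
Step 12: on WHITE (6,2): turn R to E, flip to black, move to (6,3). |black|=12
Step 13: on WHITE (6,3): turn R to S, flip to black, move to (7,3). |black|=13
Step 14: on WHITE (7,3): turn R to W, flip to black, move to (7,2). |black|=14
Step 15: on BLACK (7,2): turn L to S, flip to white, move to (8,2). |black|=13
Step 16: on BLACK (8,2): turn L to E, flip to white, move to (8,3). |black|=12
Step 17: on BLACK (8,3): turn L to N, flip to white, move to (7,3). |black|=11
Step 18: on BLACK (7,3): turn L to W, flip to white, move to (7,2). |black|=10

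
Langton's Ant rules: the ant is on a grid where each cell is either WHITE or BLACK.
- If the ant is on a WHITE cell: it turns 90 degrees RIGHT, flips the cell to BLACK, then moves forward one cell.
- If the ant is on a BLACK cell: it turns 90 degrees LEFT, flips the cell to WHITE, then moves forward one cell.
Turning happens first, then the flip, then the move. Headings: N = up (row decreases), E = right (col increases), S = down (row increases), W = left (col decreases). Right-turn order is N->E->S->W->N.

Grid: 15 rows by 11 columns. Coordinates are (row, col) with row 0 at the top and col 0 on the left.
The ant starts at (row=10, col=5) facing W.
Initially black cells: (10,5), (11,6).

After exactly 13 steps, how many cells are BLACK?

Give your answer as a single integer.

Step 1: on BLACK (10,5): turn L to S, flip to white, move to (11,5). |black|=1
Step 2: on WHITE (11,5): turn R to W, flip to black, move to (11,4). |black|=2
Step 3: on WHITE (11,4): turn R to N, flip to black, move to (10,4). |black|=3
Step 4: on WHITE (10,4): turn R to E, flip to black, move to (10,5). |black|=4
Step 5: on WHITE (10,5): turn R to S, flip to black, move to (11,5). |black|=5
Step 6: on BLACK (11,5): turn L to E, flip to white, move to (11,6). |black|=4
Step 7: on BLACK (11,6): turn L to N, flip to white, move to (10,6). |black|=3
Step 8: on WHITE (10,6): turn R to E, flip to black, move to (10,7). |black|=4
Step 9: on WHITE (10,7): turn R to S, flip to black, move to (11,7). |black|=5
Step 10: on WHITE (11,7): turn R to W, flip to black, move to (11,6). |black|=6
Step 11: on WHITE (11,6): turn R to N, flip to black, move to (10,6). |black|=7
Step 12: on BLACK (10,6): turn L to W, flip to white, move to (10,5). |black|=6
Step 13: on BLACK (10,5): turn L to S, flip to white, move to (11,5). |black|=5

Answer: 5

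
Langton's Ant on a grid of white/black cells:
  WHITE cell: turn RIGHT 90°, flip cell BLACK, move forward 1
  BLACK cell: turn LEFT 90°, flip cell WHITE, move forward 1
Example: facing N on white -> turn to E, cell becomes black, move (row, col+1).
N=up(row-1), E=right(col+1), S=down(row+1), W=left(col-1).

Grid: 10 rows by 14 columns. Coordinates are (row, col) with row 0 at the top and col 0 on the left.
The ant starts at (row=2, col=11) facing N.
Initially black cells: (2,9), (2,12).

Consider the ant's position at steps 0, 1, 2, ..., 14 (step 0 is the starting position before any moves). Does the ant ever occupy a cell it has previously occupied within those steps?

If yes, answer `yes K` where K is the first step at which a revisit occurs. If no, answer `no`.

Answer: yes 5

Derivation:
Step 1: on WHITE (2,11): turn R to E, flip to black, move to (2,12). |black|=3 — new cell
Step 2: on BLACK (2,12): turn L to N, flip to white, move to (1,12). |black|=2 — new cell
Step 3: on WHITE (1,12): turn R to E, flip to black, move to (1,13). |black|=3 — new cell
Step 4: on WHITE (1,13): turn R to S, flip to black, move to (2,13). |black|=4 — new cell
Step 5: on WHITE (2,13): turn R to W, flip to black, move to (2,12). |black|=5 — REVISIT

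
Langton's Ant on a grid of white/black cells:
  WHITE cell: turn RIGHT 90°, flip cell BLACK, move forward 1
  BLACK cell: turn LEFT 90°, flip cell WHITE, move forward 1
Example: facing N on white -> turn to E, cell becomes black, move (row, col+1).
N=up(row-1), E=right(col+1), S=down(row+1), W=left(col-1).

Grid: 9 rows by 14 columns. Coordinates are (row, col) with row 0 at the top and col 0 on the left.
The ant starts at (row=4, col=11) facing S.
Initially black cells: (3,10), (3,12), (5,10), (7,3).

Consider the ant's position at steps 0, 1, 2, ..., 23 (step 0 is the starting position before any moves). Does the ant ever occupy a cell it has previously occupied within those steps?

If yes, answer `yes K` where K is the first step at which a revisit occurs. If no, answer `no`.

Step 1: on WHITE (4,11): turn R to W, flip to black, move to (4,10). |black|=5 — new cell
Step 2: on WHITE (4,10): turn R to N, flip to black, move to (3,10). |black|=6 — new cell
Step 3: on BLACK (3,10): turn L to W, flip to white, move to (3,9). |black|=5 — new cell
Step 4: on WHITE (3,9): turn R to N, flip to black, move to (2,9). |black|=6 — new cell
Step 5: on WHITE (2,9): turn R to E, flip to black, move to (2,10). |black|=7 — new cell
Step 6: on WHITE (2,10): turn R to S, flip to black, move to (3,10). |black|=8 — REVISIT

Answer: yes 6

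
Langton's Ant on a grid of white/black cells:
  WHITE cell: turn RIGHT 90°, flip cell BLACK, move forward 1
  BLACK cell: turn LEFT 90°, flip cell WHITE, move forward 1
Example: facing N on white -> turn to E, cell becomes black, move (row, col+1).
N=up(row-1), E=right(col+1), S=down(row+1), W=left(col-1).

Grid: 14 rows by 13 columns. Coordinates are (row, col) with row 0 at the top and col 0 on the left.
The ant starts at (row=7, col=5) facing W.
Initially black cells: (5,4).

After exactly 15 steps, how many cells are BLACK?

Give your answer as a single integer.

Step 1: on WHITE (7,5): turn R to N, flip to black, move to (6,5). |black|=2
Step 2: on WHITE (6,5): turn R to E, flip to black, move to (6,6). |black|=3
Step 3: on WHITE (6,6): turn R to S, flip to black, move to (7,6). |black|=4
Step 4: on WHITE (7,6): turn R to W, flip to black, move to (7,5). |black|=5
Step 5: on BLACK (7,5): turn L to S, flip to white, move to (8,5). |black|=4
Step 6: on WHITE (8,5): turn R to W, flip to black, move to (8,4). |black|=5
Step 7: on WHITE (8,4): turn R to N, flip to black, move to (7,4). |black|=6
Step 8: on WHITE (7,4): turn R to E, flip to black, move to (7,5). |black|=7
Step 9: on WHITE (7,5): turn R to S, flip to black, move to (8,5). |black|=8
Step 10: on BLACK (8,5): turn L to E, flip to white, move to (8,6). |black|=7
Step 11: on WHITE (8,6): turn R to S, flip to black, move to (9,6). |black|=8
Step 12: on WHITE (9,6): turn R to W, flip to black, move to (9,5). |black|=9
Step 13: on WHITE (9,5): turn R to N, flip to black, move to (8,5). |black|=10
Step 14: on WHITE (8,5): turn R to E, flip to black, move to (8,6). |black|=11
Step 15: on BLACK (8,6): turn L to N, flip to white, move to (7,6). |black|=10

Answer: 10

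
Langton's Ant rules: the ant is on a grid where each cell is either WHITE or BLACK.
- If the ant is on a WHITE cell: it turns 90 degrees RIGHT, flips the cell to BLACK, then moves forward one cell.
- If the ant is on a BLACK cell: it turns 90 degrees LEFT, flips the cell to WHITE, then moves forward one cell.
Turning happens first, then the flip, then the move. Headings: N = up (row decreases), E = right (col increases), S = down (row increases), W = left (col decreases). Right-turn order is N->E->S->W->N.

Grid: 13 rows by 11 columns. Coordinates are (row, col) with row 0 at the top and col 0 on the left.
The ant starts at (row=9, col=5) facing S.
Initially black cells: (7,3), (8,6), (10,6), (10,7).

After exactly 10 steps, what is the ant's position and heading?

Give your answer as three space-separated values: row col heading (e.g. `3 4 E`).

Answer: 10 8 S

Derivation:
Step 1: on WHITE (9,5): turn R to W, flip to black, move to (9,4). |black|=5
Step 2: on WHITE (9,4): turn R to N, flip to black, move to (8,4). |black|=6
Step 3: on WHITE (8,4): turn R to E, flip to black, move to (8,5). |black|=7
Step 4: on WHITE (8,5): turn R to S, flip to black, move to (9,5). |black|=8
Step 5: on BLACK (9,5): turn L to E, flip to white, move to (9,6). |black|=7
Step 6: on WHITE (9,6): turn R to S, flip to black, move to (10,6). |black|=8
Step 7: on BLACK (10,6): turn L to E, flip to white, move to (10,7). |black|=7
Step 8: on BLACK (10,7): turn L to N, flip to white, move to (9,7). |black|=6
Step 9: on WHITE (9,7): turn R to E, flip to black, move to (9,8). |black|=7
Step 10: on WHITE (9,8): turn R to S, flip to black, move to (10,8). |black|=8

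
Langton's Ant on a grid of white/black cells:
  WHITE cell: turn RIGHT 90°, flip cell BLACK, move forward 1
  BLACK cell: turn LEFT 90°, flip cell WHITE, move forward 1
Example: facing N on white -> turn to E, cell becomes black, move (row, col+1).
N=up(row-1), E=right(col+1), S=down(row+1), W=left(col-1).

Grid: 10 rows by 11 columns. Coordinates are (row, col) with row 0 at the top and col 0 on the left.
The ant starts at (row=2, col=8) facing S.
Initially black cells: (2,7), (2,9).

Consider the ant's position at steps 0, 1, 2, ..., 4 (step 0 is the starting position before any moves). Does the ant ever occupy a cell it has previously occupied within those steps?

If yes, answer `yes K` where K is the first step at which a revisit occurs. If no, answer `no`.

Answer: no

Derivation:
Step 1: on WHITE (2,8): turn R to W, flip to black, move to (2,7). |black|=3 — new cell
Step 2: on BLACK (2,7): turn L to S, flip to white, move to (3,7). |black|=2 — new cell
Step 3: on WHITE (3,7): turn R to W, flip to black, move to (3,6). |black|=3 — new cell
Step 4: on WHITE (3,6): turn R to N, flip to black, move to (2,6). |black|=4 — new cell
No revisit within 4 steps.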